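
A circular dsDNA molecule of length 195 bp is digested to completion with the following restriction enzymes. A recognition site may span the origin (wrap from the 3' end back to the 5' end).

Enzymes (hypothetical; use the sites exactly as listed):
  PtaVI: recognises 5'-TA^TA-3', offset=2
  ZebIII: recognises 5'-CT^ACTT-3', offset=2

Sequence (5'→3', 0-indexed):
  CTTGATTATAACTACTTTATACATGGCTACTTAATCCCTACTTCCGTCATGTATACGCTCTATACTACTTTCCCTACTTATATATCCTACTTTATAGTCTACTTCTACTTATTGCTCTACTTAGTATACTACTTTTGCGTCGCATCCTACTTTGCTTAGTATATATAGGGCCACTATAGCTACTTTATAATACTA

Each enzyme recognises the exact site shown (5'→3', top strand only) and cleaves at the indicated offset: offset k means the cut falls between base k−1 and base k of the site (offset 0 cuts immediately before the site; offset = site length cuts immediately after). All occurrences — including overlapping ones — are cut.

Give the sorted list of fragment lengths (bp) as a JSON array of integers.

Per-enzyme occurrences:
  PtaVI (TATA, off=2): starts [6, 17, 51, 60, 78, 80, 92, 124, 159, 161, 163, 174, 185] → cuts [8, 19, 53, 62, 80, 82, 94, 126, 161, 163, 165, 176, 187]
  ZebIII (CTACTT, off=2): starts [11, 26, 37, 64, 73, 86, 98, 104, 116, 128, 146, 179, 192] → cuts [13, 28, 39, 66, 75, 88, 100, 106, 118, 130, 148, 181, 194]

All cut coordinates (distinct, sorted): [8, 13, 19, 28, 39, 53, 62, 66, 75, 80, 82, 88, 94, 100, 106, 118, 126, 130, 148, 161, 163, 165, 176, 181, 187, 194]

Fragment lengths:
  8→13: 5 bp
  13→19: 6 bp
  19→28: 9 bp
  28→39: 11 bp
  39→53: 14 bp
  53→62: 9 bp
  62→66: 4 bp
  66→75: 9 bp
  75→80: 5 bp
  80→82: 2 bp
  82→88: 6 bp
  88→94: 6 bp
  94→100: 6 bp
  100→106: 6 bp
  106→118: 12 bp
  118→126: 8 bp
  126→130: 4 bp
  130→148: 18 bp
  148→161: 13 bp
  161→163: 2 bp
  163→165: 2 bp
  165→176: 11 bp
  176→181: 5 bp
  181→187: 6 bp
  187→194: 7 bp
  194→8 (wrap): 195-194+8 = 9 bp

[2,2,2,4,4,5,5,5,6,6,6,6,6,6,7,8,9,9,9,9,11,11,12,13,14,18]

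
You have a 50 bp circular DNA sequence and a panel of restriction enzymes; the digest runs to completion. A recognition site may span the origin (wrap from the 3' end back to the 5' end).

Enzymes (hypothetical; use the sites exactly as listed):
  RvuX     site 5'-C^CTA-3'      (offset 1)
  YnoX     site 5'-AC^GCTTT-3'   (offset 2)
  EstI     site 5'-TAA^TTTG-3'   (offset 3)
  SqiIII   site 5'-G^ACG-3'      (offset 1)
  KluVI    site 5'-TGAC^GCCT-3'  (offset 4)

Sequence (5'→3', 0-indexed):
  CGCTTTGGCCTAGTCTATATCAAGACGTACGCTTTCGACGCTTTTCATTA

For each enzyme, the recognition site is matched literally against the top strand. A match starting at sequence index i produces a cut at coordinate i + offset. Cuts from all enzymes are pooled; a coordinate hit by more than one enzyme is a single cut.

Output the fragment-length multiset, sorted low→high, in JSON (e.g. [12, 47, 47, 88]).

Per-enzyme occurrences:
  RvuX CCTA/1: at [8] ⇒ [9]
  YnoX ACGCTTT/2: at [28, 37, 49] ⇒ [1, 30, 39]
  EstI (TAATTTG, off=3): no sites
  SqiIII GACG/1: at [23, 36] ⇒ [24, 37]
  KluVI (TGACGCCT, off=4): no sites

Pooled cuts: [1, 9, 24, 30, 37, 39]

Fragment lengths:
  1→9: 8 bp
  9→24: 15 bp
  24→30: 6 bp
  30→37: 7 bp
  37→39: 2 bp
  39→1 (wrap): 50-39+1 = 12 bp

[2,6,7,8,12,15]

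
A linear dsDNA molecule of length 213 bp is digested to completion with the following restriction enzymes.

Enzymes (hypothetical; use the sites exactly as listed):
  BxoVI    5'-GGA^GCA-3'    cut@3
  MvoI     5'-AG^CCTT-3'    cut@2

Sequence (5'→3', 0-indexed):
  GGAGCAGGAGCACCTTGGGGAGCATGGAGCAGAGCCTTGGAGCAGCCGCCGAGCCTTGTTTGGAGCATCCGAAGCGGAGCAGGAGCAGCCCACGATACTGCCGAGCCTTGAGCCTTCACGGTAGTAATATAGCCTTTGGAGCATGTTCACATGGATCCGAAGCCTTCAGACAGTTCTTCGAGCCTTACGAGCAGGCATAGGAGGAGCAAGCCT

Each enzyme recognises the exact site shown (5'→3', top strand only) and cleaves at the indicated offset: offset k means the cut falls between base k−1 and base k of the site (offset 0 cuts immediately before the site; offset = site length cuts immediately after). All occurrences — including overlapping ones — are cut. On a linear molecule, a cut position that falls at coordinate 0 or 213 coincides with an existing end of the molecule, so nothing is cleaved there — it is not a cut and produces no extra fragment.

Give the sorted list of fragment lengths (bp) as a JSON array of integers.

[3,6,6,6,7,7,7,8,8,11,12,12,14,20,20,21,22,23]

Scan for sites:
  BxoVI (GGAGCA, off=3): starts [0, 6, 18, 25, 38, 61, 75, 81, 137, 202] → cuts [3, 9, 21, 28, 41, 64, 78, 84, 140, 205]
  MvoI (AGCCTT, off=2): starts [32, 51, 103, 110, 130, 160, 180] → cuts [34, 53, 105, 112, 132, 162, 182]

All cut coordinates (distinct, sorted): [3, 9, 21, 28, 34, 41, 53, 64, 78, 84, 105, 112, 132, 140, 162, 182, 205]

Fragments:
  [0,3): 3 bp
  [3,9): 6 bp
  [9,21): 12 bp
  [21,28): 7 bp
  [28,34): 6 bp
  [34,41): 7 bp
  [41,53): 12 bp
  [53,64): 11 bp
  [64,78): 14 bp
  [78,84): 6 bp
  [84,105): 21 bp
  [105,112): 7 bp
  [112,132): 20 bp
  [132,140): 8 bp
  [140,162): 22 bp
  [162,182): 20 bp
  [182,205): 23 bp
  [205,213): 8 bp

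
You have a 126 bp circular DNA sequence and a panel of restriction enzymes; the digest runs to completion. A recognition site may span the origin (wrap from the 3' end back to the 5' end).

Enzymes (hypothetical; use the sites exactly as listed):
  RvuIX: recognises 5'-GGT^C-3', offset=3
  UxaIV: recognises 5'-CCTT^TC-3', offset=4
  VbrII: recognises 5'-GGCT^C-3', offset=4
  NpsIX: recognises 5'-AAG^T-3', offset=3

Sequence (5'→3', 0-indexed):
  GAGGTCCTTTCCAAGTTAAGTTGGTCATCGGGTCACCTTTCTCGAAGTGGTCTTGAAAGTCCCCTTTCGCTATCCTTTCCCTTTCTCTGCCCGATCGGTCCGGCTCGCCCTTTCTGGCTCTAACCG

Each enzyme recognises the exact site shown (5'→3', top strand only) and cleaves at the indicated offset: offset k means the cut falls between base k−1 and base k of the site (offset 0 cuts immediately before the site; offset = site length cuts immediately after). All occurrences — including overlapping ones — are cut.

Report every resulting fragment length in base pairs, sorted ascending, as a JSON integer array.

[4,4,5,5,6,6,6,6,7,7,7,8,8,8,11,12,16]

Scan for sites:
  RvuIX (GGTC, off=3): starts [2, 22, 30, 48, 96] → cuts [5, 25, 33, 51, 99]
  UxaIV (CCTTTC, off=4): starts [5, 35, 62, 73, 79, 108] → cuts [9, 39, 66, 77, 83, 112]
  VbrII (GGCTC, off=4): starts [101, 115] → cuts [105, 119]
  NpsIX (AAGT, off=3): starts [12, 17, 44, 56] → cuts [15, 20, 47, 59]

All cut coordinates (distinct, sorted): [5, 9, 15, 20, 25, 33, 39, 47, 51, 59, 66, 77, 83, 99, 105, 112, 119]

Fragments:
  5→9: 4 bp
  9→15: 6 bp
  15→20: 5 bp
  20→25: 5 bp
  25→33: 8 bp
  33→39: 6 bp
  39→47: 8 bp
  47→51: 4 bp
  51→59: 8 bp
  59→66: 7 bp
  66→77: 11 bp
  77→83: 6 bp
  83→99: 16 bp
  99→105: 6 bp
  105→112: 7 bp
  112→119: 7 bp
  119→5 (wrap): 126-119+5 = 12 bp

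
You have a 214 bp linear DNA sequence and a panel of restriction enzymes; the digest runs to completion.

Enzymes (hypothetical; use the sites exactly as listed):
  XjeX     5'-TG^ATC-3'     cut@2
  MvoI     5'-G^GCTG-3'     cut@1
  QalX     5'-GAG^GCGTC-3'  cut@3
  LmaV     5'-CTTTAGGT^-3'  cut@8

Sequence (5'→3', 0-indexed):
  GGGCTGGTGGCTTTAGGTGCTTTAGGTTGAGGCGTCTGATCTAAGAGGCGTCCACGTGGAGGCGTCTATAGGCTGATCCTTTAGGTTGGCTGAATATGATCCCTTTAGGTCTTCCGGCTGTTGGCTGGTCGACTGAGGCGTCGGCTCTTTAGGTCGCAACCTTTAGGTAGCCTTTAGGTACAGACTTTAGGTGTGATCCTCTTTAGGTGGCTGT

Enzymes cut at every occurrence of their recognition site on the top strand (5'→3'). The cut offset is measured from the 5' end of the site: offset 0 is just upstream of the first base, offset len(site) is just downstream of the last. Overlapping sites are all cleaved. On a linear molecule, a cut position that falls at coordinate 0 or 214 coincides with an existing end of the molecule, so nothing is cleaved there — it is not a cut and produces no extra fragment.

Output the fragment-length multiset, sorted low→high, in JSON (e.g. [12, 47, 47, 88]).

[1,2,2,3,4,4,5,6,7,7,9,9,10,10,11,11,12,13,13,14,14,14,16,17]

Scan for sites:
  XjeX (TGATC, off=2): starts [36, 73, 96, 193] → cuts [38, 75, 98, 195]
  MvoI (GGCTG, off=1): starts [1, 70, 87, 115, 122, 208] → cuts [2, 71, 88, 116, 123, 209]
  QalX (GAGGCGTC, off=3): starts [28, 44, 58, 134] → cuts [31, 47, 61, 137]
  LmaV (CTTTAGGT, off=8): starts [10, 19, 78, 102, 146, 160, 171, 184, 200] → cuts [18, 27, 86, 110, 154, 168, 179, 192, 208]

All cut coordinates (distinct, sorted): [2, 18, 27, 31, 38, 47, 61, 71, 75, 86, 88, 98, 110, 116, 123, 137, 154, 168, 179, 192, 195, 208, 209]

Fragments:
  [0,2): 2 bp
  [2,18): 16 bp
  [18,27): 9 bp
  [27,31): 4 bp
  [31,38): 7 bp
  [38,47): 9 bp
  [47,61): 14 bp
  [61,71): 10 bp
  [71,75): 4 bp
  [75,86): 11 bp
  [86,88): 2 bp
  [88,98): 10 bp
  [98,110): 12 bp
  [110,116): 6 bp
  [116,123): 7 bp
  [123,137): 14 bp
  [137,154): 17 bp
  [154,168): 14 bp
  [168,179): 11 bp
  [179,192): 13 bp
  [192,195): 3 bp
  [195,208): 13 bp
  [208,209): 1 bp
  [209,214): 5 bp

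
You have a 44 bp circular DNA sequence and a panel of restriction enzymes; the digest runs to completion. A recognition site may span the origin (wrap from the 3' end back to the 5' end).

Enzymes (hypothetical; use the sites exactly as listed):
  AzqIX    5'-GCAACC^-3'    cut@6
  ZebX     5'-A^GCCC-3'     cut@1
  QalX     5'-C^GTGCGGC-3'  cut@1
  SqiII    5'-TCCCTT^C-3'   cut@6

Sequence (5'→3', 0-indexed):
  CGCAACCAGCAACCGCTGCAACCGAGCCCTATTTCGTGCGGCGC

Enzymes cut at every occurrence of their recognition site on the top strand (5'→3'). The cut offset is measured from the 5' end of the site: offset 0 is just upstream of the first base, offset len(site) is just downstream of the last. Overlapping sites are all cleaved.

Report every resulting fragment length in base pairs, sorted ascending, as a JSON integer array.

Per-enzyme occurrences:
  AzqIX GCAACC/6: at [1, 8, 17] ⇒ [7, 14, 23]
  ZebX AGCCC/1: at [24] ⇒ [25]
  QalX CGTGCGGC/1: at [34] ⇒ [35]
  SqiII (TCCCTTC, off=6): no sites

Pooled cuts: [7, 14, 23, 25, 35]

Fragments:
  7→14: 7 bp
  14→23: 9 bp
  23→25: 2 bp
  25→35: 10 bp
  35→7 (wrap): 44-35+7 = 16 bp

[2,7,9,10,16]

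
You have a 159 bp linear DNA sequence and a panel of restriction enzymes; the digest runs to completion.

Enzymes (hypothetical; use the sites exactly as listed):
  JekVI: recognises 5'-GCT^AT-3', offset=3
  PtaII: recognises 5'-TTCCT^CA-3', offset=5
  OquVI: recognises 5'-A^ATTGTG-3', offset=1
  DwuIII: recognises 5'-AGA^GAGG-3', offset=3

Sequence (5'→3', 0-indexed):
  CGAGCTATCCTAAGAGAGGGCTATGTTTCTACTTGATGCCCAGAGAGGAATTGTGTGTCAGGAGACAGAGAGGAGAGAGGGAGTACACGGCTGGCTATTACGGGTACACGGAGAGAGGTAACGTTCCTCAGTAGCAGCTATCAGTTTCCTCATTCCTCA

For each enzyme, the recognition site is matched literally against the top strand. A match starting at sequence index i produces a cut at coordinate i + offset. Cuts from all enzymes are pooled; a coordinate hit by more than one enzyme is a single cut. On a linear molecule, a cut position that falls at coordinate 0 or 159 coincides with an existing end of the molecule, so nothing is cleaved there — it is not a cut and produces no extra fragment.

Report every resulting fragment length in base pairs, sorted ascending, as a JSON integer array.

Per-enzyme occurrences:
  JekVI (GCTAT, off=3): starts [3, 19, 93, 136] → cuts [6, 22, 96, 139]
  PtaII (TTCCTCA, off=5): starts [123, 145, 152] → cuts [128, 150, 157]
  OquVI (AATTGTG, off=1): starts [48] → cuts [49]
  DwuIII (AGAGAGG, off=3): starts [12, 41, 66, 73, 111] → cuts [15, 44, 69, 76, 114]

Pooled cuts: [6, 15, 22, 44, 49, 69, 76, 96, 114, 128, 139, 150, 157]

Fragments:
  [0,6): 6 bp
  [6,15): 9 bp
  [15,22): 7 bp
  [22,44): 22 bp
  [44,49): 5 bp
  [49,69): 20 bp
  [69,76): 7 bp
  [76,96): 20 bp
  [96,114): 18 bp
  [114,128): 14 bp
  [128,139): 11 bp
  [139,150): 11 bp
  [150,157): 7 bp
  [157,159): 2 bp

[2,5,6,7,7,7,9,11,11,14,18,20,20,22]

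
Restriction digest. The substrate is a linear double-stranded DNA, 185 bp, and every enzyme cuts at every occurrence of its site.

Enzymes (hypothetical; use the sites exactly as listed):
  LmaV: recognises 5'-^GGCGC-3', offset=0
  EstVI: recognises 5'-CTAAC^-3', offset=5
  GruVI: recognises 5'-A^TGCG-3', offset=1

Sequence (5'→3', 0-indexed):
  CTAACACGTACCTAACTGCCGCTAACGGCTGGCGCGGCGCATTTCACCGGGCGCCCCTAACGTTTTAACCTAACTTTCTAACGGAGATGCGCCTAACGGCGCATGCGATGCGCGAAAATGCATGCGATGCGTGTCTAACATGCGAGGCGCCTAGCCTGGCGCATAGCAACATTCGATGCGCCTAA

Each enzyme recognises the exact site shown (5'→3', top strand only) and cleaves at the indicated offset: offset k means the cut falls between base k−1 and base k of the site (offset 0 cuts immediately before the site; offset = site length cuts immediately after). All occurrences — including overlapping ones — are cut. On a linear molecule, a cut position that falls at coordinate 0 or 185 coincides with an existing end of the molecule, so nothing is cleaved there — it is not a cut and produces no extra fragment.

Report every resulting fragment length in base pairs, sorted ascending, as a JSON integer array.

Site scan:
  LmaV GGCGC/0: at [30, 35, 49, 97, 145, 157] ⇒ [30, 35, 49, 97, 145, 157]
  EstVI CTAAC/5: at [0, 11, 21, 56, 69, 77, 92, 134] ⇒ [5, 16, 26, 61, 74, 82, 97, 139]
  GruVI ATGCG/1: at [86, 102, 107, 121, 126, 139, 175] ⇒ [87, 103, 108, 122, 127, 140, 176]

Pooled cuts: [5, 16, 26, 30, 35, 49, 61, 74, 82, 87, 97, 103, 108, 122, 127, 139, 140, 145, 157, 176]

Fragments:
  [0,5): 5 bp
  [5,16): 11 bp
  [16,26): 10 bp
  [26,30): 4 bp
  [30,35): 5 bp
  [35,49): 14 bp
  [49,61): 12 bp
  [61,74): 13 bp
  [74,82): 8 bp
  [82,87): 5 bp
  [87,97): 10 bp
  [97,103): 6 bp
  [103,108): 5 bp
  [108,122): 14 bp
  [122,127): 5 bp
  [127,139): 12 bp
  [139,140): 1 bp
  [140,145): 5 bp
  [145,157): 12 bp
  [157,176): 19 bp
  [176,185): 9 bp

[1,4,5,5,5,5,5,5,6,8,9,10,10,11,12,12,12,13,14,14,19]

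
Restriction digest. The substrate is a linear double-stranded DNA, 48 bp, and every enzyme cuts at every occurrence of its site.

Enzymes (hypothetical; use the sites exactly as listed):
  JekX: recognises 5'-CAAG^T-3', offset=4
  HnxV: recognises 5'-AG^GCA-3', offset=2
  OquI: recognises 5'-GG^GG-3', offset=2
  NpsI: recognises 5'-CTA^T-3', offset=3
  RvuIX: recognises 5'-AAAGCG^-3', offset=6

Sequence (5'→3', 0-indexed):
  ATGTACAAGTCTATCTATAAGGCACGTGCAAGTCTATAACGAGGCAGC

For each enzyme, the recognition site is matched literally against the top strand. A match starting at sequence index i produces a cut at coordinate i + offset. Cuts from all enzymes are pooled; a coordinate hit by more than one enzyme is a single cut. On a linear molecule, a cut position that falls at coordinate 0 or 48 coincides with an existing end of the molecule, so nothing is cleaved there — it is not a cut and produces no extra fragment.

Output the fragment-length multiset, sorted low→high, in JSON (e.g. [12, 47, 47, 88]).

Site scan:
  JekX (CAAGT, off=4): starts [5, 28] → cuts [9, 32]
  HnxV (AGGCA, off=2): starts [19, 41] → cuts [21, 43]
  OquI (GGGG, off=2): no sites
  NpsI (CTAT, off=3): starts [10, 14, 33] → cuts [13, 17, 36]
  RvuIX (AAAGCG, off=6): no sites

All cut coordinates (distinct, sorted): [9, 13, 17, 21, 32, 36, 43]

Fragments:
  [0,9): 9 bp
  [9,13): 4 bp
  [13,17): 4 bp
  [17,21): 4 bp
  [21,32): 11 bp
  [32,36): 4 bp
  [36,43): 7 bp
  [43,48): 5 bp

[4,4,4,4,5,7,9,11]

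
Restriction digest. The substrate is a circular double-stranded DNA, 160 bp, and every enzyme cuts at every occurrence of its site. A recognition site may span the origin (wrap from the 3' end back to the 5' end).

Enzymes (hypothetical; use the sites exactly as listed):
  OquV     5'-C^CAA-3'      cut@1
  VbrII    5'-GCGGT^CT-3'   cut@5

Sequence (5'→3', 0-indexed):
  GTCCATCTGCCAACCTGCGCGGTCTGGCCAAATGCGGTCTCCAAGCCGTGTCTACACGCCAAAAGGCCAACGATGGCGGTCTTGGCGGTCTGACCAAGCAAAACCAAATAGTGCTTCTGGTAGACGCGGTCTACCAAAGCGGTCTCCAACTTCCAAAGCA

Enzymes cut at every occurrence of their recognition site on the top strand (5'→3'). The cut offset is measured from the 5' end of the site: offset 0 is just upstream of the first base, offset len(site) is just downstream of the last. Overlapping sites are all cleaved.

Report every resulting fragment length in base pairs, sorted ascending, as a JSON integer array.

[3,3,4,5,5,7,8,9,9,10,10,13,13,17,18,26]

Site scan:
  OquV (CCAA, off=1): starts [9, 27, 40, 58, 66, 93, 103, 133, 145, 152] → cuts [10, 28, 41, 59, 67, 94, 104, 134, 146, 153]
  VbrII (GCGGTCT, off=5): starts [18, 33, 75, 84, 125, 138] → cuts [23, 38, 80, 89, 130, 143]

All cut coordinates (distinct, sorted): [10, 23, 28, 38, 41, 59, 67, 80, 89, 94, 104, 130, 134, 143, 146, 153]

Fragments:
  10→23: 13 bp
  23→28: 5 bp
  28→38: 10 bp
  38→41: 3 bp
  41→59: 18 bp
  59→67: 8 bp
  67→80: 13 bp
  80→89: 9 bp
  89→94: 5 bp
  94→104: 10 bp
  104→130: 26 bp
  130→134: 4 bp
  134→143: 9 bp
  143→146: 3 bp
  146→153: 7 bp
  153→10 (wrap): 160-153+10 = 17 bp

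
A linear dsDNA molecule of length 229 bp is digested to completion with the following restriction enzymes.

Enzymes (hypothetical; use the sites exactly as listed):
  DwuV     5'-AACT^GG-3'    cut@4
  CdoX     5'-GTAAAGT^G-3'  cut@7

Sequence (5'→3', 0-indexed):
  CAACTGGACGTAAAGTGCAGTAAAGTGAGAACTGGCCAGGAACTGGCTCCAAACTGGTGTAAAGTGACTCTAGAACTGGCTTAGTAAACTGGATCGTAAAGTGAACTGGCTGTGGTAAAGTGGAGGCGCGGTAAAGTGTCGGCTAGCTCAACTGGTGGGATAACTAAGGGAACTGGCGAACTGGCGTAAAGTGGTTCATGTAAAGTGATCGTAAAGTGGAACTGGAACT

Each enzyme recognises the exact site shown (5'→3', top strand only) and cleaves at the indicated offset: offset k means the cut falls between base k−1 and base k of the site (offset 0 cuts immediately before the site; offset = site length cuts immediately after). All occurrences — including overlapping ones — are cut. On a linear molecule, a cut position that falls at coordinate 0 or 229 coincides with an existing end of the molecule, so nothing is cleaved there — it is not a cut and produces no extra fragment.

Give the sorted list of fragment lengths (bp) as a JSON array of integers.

Scan for sites:
  DwuV AACTGG/4: at [1, 29, 40, 51, 73, 86, 103, 149, 170, 178, 219] ⇒ [5, 33, 44, 55, 77, 90, 107, 153, 174, 182, 223]
  CdoX GTAAAGTG/7: at [9, 19, 58, 95, 114, 130, 185, 199, 210] ⇒ [16, 26, 65, 102, 121, 137, 192, 206, 217]

Pooled cuts: [5, 16, 26, 33, 44, 55, 65, 77, 90, 102, 107, 121, 137, 153, 174, 182, 192, 206, 217, 223]

Fragments:
  [0,5): 5 bp
  [5,16): 11 bp
  [16,26): 10 bp
  [26,33): 7 bp
  [33,44): 11 bp
  [44,55): 11 bp
  [55,65): 10 bp
  [65,77): 12 bp
  [77,90): 13 bp
  [90,102): 12 bp
  [102,107): 5 bp
  [107,121): 14 bp
  [121,137): 16 bp
  [137,153): 16 bp
  [153,174): 21 bp
  [174,182): 8 bp
  [182,192): 10 bp
  [192,206): 14 bp
  [206,217): 11 bp
  [217,223): 6 bp
  [223,229): 6 bp

[5,5,6,6,7,8,10,10,10,11,11,11,11,12,12,13,14,14,16,16,21]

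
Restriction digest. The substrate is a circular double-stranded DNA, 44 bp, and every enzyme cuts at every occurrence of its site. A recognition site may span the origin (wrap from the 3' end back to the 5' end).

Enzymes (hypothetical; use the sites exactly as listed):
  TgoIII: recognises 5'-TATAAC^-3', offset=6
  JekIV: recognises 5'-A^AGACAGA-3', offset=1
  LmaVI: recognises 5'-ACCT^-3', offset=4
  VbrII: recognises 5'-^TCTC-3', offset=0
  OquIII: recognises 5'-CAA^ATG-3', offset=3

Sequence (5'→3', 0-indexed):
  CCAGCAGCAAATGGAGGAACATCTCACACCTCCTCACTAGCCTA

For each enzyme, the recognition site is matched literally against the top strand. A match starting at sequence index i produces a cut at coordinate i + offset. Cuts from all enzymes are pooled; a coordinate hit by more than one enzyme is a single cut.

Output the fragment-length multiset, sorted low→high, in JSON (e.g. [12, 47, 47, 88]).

Site scan:
  TgoIII (TATAAC, off=6): no sites
  JekIV (AAGACAGA, off=1): no sites
  LmaVI ACCT/4: at [27] ⇒ [31]
  VbrII TCTC/0: at [21] ⇒ [21]
  OquIII CAAATG/3: at [7] ⇒ [10]

Pooled cuts: [10, 21, 31]

Fragment lengths:
  10→21: 11 bp
  21→31: 10 bp
  31→10 (wrap): 44-31+10 = 23 bp

[10,11,23]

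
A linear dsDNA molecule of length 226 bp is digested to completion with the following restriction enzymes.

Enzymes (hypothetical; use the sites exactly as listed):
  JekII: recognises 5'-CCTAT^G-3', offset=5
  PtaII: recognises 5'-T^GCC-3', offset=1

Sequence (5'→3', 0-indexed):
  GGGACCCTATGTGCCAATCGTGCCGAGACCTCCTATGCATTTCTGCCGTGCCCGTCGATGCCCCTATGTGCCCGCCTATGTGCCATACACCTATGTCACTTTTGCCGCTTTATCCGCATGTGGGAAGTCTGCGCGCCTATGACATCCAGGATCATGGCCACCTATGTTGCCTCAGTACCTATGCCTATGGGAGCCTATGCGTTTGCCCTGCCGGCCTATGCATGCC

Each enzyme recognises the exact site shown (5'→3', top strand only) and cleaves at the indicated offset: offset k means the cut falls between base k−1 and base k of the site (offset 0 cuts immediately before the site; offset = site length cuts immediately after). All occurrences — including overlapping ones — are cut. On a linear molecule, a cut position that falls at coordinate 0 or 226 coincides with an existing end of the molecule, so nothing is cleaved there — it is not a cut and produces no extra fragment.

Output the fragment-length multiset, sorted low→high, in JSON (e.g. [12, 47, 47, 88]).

Scan for sites:
  JekII (CCTATG, off=5): starts [5, 31, 62, 74, 89, 135, 160, 177, 183, 193, 214] → cuts [10, 36, 67, 79, 94, 140, 165, 182, 188, 198, 219]
  PtaII (TGCC, off=1): starts [11, 20, 43, 48, 58, 68, 80, 102, 167, 181, 203, 208, 222] → cuts [12, 21, 44, 49, 59, 69, 81, 103, 168, 182, 204, 209, 223]

All cut coordinates (distinct, sorted): [10, 12, 21, 36, 44, 49, 59, 67, 69, 79, 81, 94, 103, 140, 165, 168, 182, 188, 198, 204, 209, 219, 223]

Fragments:
  [0,10): 10 bp
  [10,12): 2 bp
  [12,21): 9 bp
  [21,36): 15 bp
  [36,44): 8 bp
  [44,49): 5 bp
  [49,59): 10 bp
  [59,67): 8 bp
  [67,69): 2 bp
  [69,79): 10 bp
  [79,81): 2 bp
  [81,94): 13 bp
  [94,103): 9 bp
  [103,140): 37 bp
  [140,165): 25 bp
  [165,168): 3 bp
  [168,182): 14 bp
  [182,188): 6 bp
  [188,198): 10 bp
  [198,204): 6 bp
  [204,209): 5 bp
  [209,219): 10 bp
  [219,223): 4 bp
  [223,226): 3 bp

[2,2,2,3,3,4,5,5,6,6,8,8,9,9,10,10,10,10,10,13,14,15,25,37]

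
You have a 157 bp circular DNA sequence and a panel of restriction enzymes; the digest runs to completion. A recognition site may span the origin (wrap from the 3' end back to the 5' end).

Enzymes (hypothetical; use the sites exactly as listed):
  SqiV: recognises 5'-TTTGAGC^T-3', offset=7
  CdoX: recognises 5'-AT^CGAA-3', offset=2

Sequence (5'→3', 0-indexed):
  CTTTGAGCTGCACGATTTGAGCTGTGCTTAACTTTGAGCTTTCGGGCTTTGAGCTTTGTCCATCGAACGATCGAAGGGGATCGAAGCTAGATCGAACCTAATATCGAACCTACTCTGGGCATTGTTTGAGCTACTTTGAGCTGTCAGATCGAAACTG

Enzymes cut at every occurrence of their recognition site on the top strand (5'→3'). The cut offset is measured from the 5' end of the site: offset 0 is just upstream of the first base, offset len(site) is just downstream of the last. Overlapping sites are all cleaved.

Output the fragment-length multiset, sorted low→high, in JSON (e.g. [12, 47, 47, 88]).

Per-enzyme occurrences:
  SqiV (TTTGAGCT, off=7): starts [1, 15, 32, 47, 124, 134] → cuts [8, 22, 39, 54, 131, 141]
  CdoX (ATCGAA, off=2): starts [61, 69, 79, 90, 102, 147] → cuts [63, 71, 81, 92, 104, 149]

Pooled cuts: [8, 22, 39, 54, 63, 71, 81, 92, 104, 131, 141, 149]

Fragments:
  8→22: 14 bp
  22→39: 17 bp
  39→54: 15 bp
  54→63: 9 bp
  63→71: 8 bp
  71→81: 10 bp
  81→92: 11 bp
  92→104: 12 bp
  104→131: 27 bp
  131→141: 10 bp
  141→149: 8 bp
  149→8 (wrap): 157-149+8 = 16 bp

[8,8,9,10,10,11,12,14,15,16,17,27]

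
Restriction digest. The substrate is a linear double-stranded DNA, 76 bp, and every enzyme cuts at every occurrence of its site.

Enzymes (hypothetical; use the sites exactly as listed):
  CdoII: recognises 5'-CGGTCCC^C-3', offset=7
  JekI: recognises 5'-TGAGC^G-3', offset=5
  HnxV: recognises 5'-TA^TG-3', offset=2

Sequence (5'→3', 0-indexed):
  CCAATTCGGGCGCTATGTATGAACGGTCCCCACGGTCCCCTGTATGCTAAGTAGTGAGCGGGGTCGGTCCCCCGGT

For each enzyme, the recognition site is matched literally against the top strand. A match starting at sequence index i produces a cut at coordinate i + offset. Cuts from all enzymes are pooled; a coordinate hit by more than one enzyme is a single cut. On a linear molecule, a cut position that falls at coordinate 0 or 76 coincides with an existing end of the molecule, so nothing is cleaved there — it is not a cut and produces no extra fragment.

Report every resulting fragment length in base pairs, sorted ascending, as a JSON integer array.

Per-enzyme occurrences:
  CdoII CGGTCCCC/7: at [23, 32, 64] ⇒ [30, 39, 71]
  JekI TGAGCG/5: at [54] ⇒ [59]
  HnxV TATG/2: at [13, 17, 42] ⇒ [15, 19, 44]

All cut coordinates (distinct, sorted): [15, 19, 30, 39, 44, 59, 71]

Fragment lengths:
  [0,15): 15 bp
  [15,19): 4 bp
  [19,30): 11 bp
  [30,39): 9 bp
  [39,44): 5 bp
  [44,59): 15 bp
  [59,71): 12 bp
  [71,76): 5 bp

[4,5,5,9,11,12,15,15]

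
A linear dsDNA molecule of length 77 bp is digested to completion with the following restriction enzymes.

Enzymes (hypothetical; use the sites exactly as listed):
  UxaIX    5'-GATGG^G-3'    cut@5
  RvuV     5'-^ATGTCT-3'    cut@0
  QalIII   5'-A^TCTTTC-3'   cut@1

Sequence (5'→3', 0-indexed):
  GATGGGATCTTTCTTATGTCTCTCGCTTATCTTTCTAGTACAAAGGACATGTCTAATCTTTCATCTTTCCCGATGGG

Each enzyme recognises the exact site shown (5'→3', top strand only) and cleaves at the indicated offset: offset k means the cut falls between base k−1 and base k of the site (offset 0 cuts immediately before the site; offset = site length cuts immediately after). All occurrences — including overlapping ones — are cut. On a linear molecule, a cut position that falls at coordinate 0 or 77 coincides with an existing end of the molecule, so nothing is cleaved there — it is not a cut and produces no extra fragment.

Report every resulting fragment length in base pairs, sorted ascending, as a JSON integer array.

[1,2,5,7,8,8,13,14,19]

Site scan:
  UxaIX GATGGG/5: at [0, 71] ⇒ [5, 76]
  RvuV ATGTCT/0: at [15, 48] ⇒ [15, 48]
  QalIII ATCTTTC/1: at [6, 28, 55, 62] ⇒ [7, 29, 56, 63]

Pooled cuts: [5, 7, 15, 29, 48, 56, 63, 76]

Fragment lengths:
  [0,5): 5 bp
  [5,7): 2 bp
  [7,15): 8 bp
  [15,29): 14 bp
  [29,48): 19 bp
  [48,56): 8 bp
  [56,63): 7 bp
  [63,76): 13 bp
  [76,77): 1 bp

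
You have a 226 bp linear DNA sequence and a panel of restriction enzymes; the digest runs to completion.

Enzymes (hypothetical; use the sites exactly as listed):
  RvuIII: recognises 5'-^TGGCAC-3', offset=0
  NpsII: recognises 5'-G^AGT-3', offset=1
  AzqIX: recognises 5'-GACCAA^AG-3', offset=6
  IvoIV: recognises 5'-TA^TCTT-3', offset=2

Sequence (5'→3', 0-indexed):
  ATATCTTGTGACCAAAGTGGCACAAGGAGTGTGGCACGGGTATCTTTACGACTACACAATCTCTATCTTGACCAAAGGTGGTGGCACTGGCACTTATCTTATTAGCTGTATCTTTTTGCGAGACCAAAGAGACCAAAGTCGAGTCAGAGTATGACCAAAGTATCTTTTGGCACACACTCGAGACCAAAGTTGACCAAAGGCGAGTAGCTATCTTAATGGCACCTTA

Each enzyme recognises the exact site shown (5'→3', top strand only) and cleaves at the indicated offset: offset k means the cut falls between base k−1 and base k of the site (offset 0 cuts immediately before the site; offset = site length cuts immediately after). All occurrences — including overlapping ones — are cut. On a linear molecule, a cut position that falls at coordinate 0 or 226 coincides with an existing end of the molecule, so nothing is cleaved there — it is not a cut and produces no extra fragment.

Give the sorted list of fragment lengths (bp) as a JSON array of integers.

[2,3,4,4,5,5,5,6,6,6,6,8,9,9,10,10,10,10,11,11,12,14,17,20,23]

Per-enzyme occurrences:
  RvuIII TGGCAC/0: at [17, 31, 81, 87, 167, 216] ⇒ [17, 31, 81, 87, 167, 216]
  NpsII GAGT/1: at [26, 140, 146, 201] ⇒ [27, 141, 147, 202]
  AzqIX GACCAAAG/6: at [9, 69, 121, 130, 152, 181, 191] ⇒ [15, 75, 127, 136, 158, 187, 197]
  IvoIV TATCTT/2: at [1, 40, 63, 94, 108, 160, 208] ⇒ [3, 42, 65, 96, 110, 162, 210]

All cut coordinates (distinct, sorted): [3, 15, 17, 27, 31, 42, 65, 75, 81, 87, 96, 110, 127, 136, 141, 147, 158, 162, 167, 187, 197, 202, 210, 216]

Fragments:
  [0,3): 3 bp
  [3,15): 12 bp
  [15,17): 2 bp
  [17,27): 10 bp
  [27,31): 4 bp
  [31,42): 11 bp
  [42,65): 23 bp
  [65,75): 10 bp
  [75,81): 6 bp
  [81,87): 6 bp
  [87,96): 9 bp
  [96,110): 14 bp
  [110,127): 17 bp
  [127,136): 9 bp
  [136,141): 5 bp
  [141,147): 6 bp
  [147,158): 11 bp
  [158,162): 4 bp
  [162,167): 5 bp
  [167,187): 20 bp
  [187,197): 10 bp
  [197,202): 5 bp
  [202,210): 8 bp
  [210,216): 6 bp
  [216,226): 10 bp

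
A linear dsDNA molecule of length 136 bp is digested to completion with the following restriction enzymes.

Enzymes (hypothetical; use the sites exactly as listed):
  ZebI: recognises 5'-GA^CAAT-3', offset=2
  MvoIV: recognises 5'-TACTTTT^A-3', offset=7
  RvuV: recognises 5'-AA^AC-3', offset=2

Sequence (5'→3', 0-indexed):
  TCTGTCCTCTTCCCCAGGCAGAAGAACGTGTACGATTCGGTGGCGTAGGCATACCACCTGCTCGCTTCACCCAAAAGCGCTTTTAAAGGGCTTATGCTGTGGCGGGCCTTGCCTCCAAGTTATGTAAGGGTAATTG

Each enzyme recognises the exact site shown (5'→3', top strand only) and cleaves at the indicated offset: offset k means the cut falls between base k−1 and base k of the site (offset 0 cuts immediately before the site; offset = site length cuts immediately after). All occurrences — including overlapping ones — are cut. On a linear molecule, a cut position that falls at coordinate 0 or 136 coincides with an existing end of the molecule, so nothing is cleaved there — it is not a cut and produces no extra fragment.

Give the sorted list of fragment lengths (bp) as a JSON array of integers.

[136]

Per-enzyme occurrences:
  ZebI (GACAAT, off=2): no sites
  MvoIV (TACTTTTA, off=7): no sites
  RvuV (AAAC, off=2): no sites

All cut coordinates (distinct, sorted): ∅

Fragment lengths:
  no cuts → one linear fragment of 136 bp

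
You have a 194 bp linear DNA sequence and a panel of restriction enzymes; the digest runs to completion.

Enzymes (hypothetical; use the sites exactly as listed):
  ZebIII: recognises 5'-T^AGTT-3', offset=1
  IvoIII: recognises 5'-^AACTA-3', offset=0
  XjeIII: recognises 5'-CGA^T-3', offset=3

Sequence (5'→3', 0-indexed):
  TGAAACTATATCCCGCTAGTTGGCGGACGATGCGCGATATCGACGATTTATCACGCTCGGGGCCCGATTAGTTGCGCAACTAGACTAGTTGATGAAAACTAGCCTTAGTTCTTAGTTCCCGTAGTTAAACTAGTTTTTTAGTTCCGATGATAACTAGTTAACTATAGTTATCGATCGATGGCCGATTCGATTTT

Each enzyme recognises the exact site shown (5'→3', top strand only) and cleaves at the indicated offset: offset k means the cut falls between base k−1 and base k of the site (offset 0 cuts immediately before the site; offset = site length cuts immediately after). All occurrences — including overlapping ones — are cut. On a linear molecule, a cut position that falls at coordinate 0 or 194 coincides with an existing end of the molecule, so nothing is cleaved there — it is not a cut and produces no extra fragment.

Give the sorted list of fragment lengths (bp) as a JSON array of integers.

[2,3,4,4,4,4,4,4,5,5,6,7,7,7,8,8,8,9,9,9,9,10,10,13,14,21]

Scan for sites:
  ZebIII TAGTT/1: at [16, 68, 85, 105, 112, 121, 130, 138, 154, 164] ⇒ [17, 69, 86, 106, 113, 122, 131, 139, 155, 165]
  IvoIII AACTA/0: at [3, 77, 96, 127, 151, 159] ⇒ [3, 77, 96, 127, 151, 159]
  XjeIII CGAT/3: at [27, 34, 43, 64, 144, 171, 175, 182, 187] ⇒ [30, 37, 46, 67, 147, 174, 178, 185, 190]

Pooled cuts: [3, 17, 30, 37, 46, 67, 69, 77, 86, 96, 106, 113, 122, 127, 131, 139, 147, 151, 155, 159, 165, 174, 178, 185, 190]

Fragment lengths:
  [0,3): 3 bp
  [3,17): 14 bp
  [17,30): 13 bp
  [30,37): 7 bp
  [37,46): 9 bp
  [46,67): 21 bp
  [67,69): 2 bp
  [69,77): 8 bp
  [77,86): 9 bp
  [86,96): 10 bp
  [96,106): 10 bp
  [106,113): 7 bp
  [113,122): 9 bp
  [122,127): 5 bp
  [127,131): 4 bp
  [131,139): 8 bp
  [139,147): 8 bp
  [147,151): 4 bp
  [151,155): 4 bp
  [155,159): 4 bp
  [159,165): 6 bp
  [165,174): 9 bp
  [174,178): 4 bp
  [178,185): 7 bp
  [185,190): 5 bp
  [190,194): 4 bp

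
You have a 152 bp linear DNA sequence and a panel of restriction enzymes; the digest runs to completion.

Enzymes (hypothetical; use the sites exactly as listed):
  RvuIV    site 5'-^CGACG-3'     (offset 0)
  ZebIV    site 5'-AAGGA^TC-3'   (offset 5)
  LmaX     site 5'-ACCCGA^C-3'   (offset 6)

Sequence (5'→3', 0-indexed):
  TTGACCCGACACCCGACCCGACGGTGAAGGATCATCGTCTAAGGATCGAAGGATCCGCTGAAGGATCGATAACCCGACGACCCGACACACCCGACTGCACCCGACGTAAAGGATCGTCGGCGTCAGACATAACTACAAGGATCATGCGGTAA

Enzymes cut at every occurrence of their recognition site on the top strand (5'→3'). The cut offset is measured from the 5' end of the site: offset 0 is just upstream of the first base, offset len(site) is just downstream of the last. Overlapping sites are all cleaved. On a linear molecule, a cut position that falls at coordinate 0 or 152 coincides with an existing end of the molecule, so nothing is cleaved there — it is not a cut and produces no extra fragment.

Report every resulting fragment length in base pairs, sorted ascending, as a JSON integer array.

Per-enzyme occurrences:
  RvuIV CGACG/0: at [18, 74, 101] ⇒ [18, 74, 101]
  ZebIV AAGGATC/5: at [26, 40, 48, 60, 108, 136] ⇒ [31, 45, 53, 65, 113, 141]
  LmaX ACCCGAC/6: at [3, 10, 15, 71, 79, 88, 98] ⇒ [9, 16, 21, 77, 85, 94, 104]

All cut coordinates (distinct, sorted): [9, 16, 18, 21, 31, 45, 53, 65, 74, 77, 85, 94, 101, 104, 113, 141]

Fragments:
  [0,9): 9 bp
  [9,16): 7 bp
  [16,18): 2 bp
  [18,21): 3 bp
  [21,31): 10 bp
  [31,45): 14 bp
  [45,53): 8 bp
  [53,65): 12 bp
  [65,74): 9 bp
  [74,77): 3 bp
  [77,85): 8 bp
  [85,94): 9 bp
  [94,101): 7 bp
  [101,104): 3 bp
  [104,113): 9 bp
  [113,141): 28 bp
  [141,152): 11 bp

[2,3,3,3,7,7,8,8,9,9,9,9,10,11,12,14,28]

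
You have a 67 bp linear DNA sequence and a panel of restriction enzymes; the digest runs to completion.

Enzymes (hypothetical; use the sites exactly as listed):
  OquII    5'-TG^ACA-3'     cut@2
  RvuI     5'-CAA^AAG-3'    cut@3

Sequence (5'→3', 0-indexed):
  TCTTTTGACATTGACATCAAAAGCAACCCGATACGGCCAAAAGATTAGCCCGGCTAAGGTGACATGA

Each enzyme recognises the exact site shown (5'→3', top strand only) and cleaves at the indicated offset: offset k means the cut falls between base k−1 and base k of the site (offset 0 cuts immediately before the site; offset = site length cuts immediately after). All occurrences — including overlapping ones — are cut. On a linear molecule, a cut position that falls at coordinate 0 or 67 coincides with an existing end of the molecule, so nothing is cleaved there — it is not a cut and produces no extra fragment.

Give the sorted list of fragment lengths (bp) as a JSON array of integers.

Scan for sites:
  OquII TGACA/2: at [5, 11, 59] ⇒ [7, 13, 61]
  RvuI CAAAAG/3: at [17, 37] ⇒ [20, 40]

All cut coordinates (distinct, sorted): [7, 13, 20, 40, 61]

Fragment lengths:
  [0,7): 7 bp
  [7,13): 6 bp
  [13,20): 7 bp
  [20,40): 20 bp
  [40,61): 21 bp
  [61,67): 6 bp

[6,6,7,7,20,21]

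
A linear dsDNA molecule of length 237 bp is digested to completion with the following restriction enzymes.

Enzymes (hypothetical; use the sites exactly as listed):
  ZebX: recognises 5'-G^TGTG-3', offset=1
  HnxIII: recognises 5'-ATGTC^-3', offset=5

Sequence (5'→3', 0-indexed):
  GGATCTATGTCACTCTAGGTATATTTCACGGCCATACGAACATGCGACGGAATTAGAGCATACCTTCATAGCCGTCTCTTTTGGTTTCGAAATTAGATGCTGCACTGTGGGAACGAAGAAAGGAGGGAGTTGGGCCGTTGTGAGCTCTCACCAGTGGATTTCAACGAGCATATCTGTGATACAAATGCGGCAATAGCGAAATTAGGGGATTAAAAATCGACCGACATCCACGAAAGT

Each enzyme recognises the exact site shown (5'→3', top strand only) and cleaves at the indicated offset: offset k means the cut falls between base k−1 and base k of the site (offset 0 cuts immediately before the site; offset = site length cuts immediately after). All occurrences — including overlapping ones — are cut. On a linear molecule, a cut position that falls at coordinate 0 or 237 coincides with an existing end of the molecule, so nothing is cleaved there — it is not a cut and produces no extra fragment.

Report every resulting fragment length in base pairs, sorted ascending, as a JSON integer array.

[11,226]

Per-enzyme occurrences:
  ZebX (GTGTG, off=1): no sites
  HnxIII ATGTC/5: at [6] ⇒ [11]

Pooled cuts: [11]

Fragment lengths:
  [0,11): 11 bp
  [11,237): 226 bp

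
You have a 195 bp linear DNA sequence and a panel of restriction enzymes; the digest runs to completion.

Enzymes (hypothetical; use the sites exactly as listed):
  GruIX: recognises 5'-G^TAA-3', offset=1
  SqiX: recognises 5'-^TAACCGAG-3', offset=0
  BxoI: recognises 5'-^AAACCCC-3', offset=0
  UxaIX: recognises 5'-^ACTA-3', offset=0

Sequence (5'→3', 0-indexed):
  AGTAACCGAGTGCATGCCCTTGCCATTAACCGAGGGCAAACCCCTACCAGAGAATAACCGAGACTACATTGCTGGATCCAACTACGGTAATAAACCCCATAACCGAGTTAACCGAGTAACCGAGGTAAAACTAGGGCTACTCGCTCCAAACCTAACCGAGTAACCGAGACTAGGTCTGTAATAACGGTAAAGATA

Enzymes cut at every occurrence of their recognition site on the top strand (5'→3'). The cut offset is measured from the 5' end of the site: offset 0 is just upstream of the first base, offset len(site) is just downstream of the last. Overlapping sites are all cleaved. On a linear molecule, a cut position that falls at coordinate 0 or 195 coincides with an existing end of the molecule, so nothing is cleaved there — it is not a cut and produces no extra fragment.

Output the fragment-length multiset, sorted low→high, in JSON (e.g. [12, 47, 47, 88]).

Per-enzyme occurrences:
  GruIX (GTAA, off=1): starts [1, 86, 115, 124, 159, 177, 186] → cuts [2, 87, 116, 125, 160, 178, 187]
  SqiX (TAACCGAG, off=0): starts [2, 26, 54, 99, 108, 116, 152, 160] → cuts [2, 26, 54, 99, 108, 116, 152, 160]
  BxoI (AAACCCC, off=0): starts [37, 91] → cuts [37, 91]
  UxaIX (ACTA, off=0): starts [62, 80, 129, 168] → cuts [62, 80, 129, 168]

All cut coordinates (distinct, sorted): [2, 26, 37, 54, 62, 80, 87, 91, 99, 108, 116, 125, 129, 152, 160, 168, 178, 187]

Fragment lengths:
  [0,2): 2 bp
  [2,26): 24 bp
  [26,37): 11 bp
  [37,54): 17 bp
  [54,62): 8 bp
  [62,80): 18 bp
  [80,87): 7 bp
  [87,91): 4 bp
  [91,99): 8 bp
  [99,108): 9 bp
  [108,116): 8 bp
  [116,125): 9 bp
  [125,129): 4 bp
  [129,152): 23 bp
  [152,160): 8 bp
  [160,168): 8 bp
  [168,178): 10 bp
  [178,187): 9 bp
  [187,195): 8 bp

[2,4,4,7,8,8,8,8,8,8,9,9,9,10,11,17,18,23,24]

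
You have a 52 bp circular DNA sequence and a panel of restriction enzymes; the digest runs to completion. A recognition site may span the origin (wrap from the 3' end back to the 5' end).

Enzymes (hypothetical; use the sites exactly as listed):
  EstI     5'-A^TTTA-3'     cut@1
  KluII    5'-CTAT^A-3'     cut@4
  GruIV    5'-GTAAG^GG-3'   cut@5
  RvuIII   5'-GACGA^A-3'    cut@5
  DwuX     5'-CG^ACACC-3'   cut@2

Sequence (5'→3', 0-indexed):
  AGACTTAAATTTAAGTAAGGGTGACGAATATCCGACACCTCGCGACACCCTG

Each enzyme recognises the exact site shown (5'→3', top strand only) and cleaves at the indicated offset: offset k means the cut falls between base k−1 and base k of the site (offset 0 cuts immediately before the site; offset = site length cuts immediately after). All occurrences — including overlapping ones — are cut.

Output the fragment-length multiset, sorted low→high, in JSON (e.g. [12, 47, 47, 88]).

[7,8,10,10,17]

Per-enzyme occurrences:
  EstI (ATTTA, off=1): starts [8] → cuts [9]
  KluII (CTATA, off=4): no sites
  GruIV (GTAAGGG, off=5): starts [14] → cuts [19]
  RvuIII (GACGAA, off=5): starts [22] → cuts [27]
  DwuX (CGACACC, off=2): starts [32, 42] → cuts [34, 44]

Pooled cuts: [9, 19, 27, 34, 44]

Fragments:
  9→19: 10 bp
  19→27: 8 bp
  27→34: 7 bp
  34→44: 10 bp
  44→9 (wrap): 52-44+9 = 17 bp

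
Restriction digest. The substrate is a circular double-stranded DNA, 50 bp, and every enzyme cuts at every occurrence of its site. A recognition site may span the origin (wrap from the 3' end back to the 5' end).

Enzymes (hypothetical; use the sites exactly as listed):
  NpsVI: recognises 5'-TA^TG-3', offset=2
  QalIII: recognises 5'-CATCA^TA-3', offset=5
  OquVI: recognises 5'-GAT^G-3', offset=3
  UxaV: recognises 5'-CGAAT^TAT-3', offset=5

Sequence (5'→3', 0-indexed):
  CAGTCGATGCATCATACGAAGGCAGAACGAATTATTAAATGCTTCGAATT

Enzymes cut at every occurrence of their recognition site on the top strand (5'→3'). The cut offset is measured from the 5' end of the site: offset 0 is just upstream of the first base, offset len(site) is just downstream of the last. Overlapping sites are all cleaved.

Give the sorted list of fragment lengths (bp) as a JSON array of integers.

[6,18,26]

Scan for sites:
  NpsVI (TATG, off=2): no sites
  QalIII CATCATA/5: at [9] ⇒ [14]
  OquVI GATG/3: at [5] ⇒ [8]
  UxaV CGAATTAT/5: at [27] ⇒ [32]

All cut coordinates (distinct, sorted): [8, 14, 32]

Fragment lengths:
  8→14: 6 bp
  14→32: 18 bp
  32→8 (wrap): 50-32+8 = 26 bp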